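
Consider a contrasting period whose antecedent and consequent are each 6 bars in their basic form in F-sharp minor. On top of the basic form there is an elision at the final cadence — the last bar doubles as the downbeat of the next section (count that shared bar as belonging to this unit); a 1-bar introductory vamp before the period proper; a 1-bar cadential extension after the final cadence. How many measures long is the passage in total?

Basic contrasting period: 6 + 6 = 12 bars.
12 (basic form) + 1 (introduction) + 1 (cadential extension) = 14.
The elision shares a bar with the next section but does not change this unit's count.

14 measures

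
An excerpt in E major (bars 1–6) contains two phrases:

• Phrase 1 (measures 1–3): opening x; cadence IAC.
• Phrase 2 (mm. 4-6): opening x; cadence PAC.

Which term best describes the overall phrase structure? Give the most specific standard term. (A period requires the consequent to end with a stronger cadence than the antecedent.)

parallel period

Phrase 1 ends with an imperfect authentic cadence (weaker) and phrase 2 with a perfect authentic cadence (stronger): antecedent + consequent = a period.
The two phrases open with the same material (x / x), so the period is parallel.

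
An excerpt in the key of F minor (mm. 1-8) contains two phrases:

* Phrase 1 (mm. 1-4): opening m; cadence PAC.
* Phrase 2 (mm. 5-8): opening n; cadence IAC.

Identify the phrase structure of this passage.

The second phrase closes with an imperfect authentic cadence, which is not stronger than the first phrase's perfect authentic cadence; without a weak→strong cadential pair there is no antecedent–consequent relationship, so this is a phrase group rather than a period.

phrase group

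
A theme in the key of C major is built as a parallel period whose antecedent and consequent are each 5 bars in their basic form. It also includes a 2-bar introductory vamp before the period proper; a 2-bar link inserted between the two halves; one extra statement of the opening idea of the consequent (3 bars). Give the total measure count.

17 measures

Basic parallel period: 5 + 5 = 10 bars.
10 (basic form) + 2 (introduction) + 2 (link) + 3 (extra statement) = 17.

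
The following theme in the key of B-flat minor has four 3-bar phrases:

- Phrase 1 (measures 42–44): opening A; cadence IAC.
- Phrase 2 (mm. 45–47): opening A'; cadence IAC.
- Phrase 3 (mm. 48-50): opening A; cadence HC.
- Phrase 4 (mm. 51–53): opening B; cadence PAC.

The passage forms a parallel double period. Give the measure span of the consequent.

In a double period the first pair of phrases (ending imperfect authentic cadence) is the large antecedent and the second pair (ending perfect authentic cadence) is the large consequent; the consequent is measures 48–53.

measures 48–53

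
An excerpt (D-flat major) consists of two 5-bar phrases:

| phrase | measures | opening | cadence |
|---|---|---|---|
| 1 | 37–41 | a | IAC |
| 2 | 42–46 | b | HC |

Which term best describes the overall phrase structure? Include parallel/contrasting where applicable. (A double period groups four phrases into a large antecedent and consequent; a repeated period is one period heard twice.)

phrase group

The second phrase closes with a half cadence, which is not stronger than the first phrase's imperfect authentic cadence; without a weak→strong cadential pair there is no antecedent–consequent relationship, so this is a phrase group rather than a period.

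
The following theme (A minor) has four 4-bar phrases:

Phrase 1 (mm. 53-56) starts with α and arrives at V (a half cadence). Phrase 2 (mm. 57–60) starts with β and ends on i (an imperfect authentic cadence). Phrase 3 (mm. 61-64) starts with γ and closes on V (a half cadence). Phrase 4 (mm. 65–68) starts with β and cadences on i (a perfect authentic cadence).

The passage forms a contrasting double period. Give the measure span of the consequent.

measures 61–68

In a double period the first pair of phrases (ending imperfect authentic cadence) is the large antecedent and the second pair (ending perfect authentic cadence) is the large consequent; the consequent is measures 61–68.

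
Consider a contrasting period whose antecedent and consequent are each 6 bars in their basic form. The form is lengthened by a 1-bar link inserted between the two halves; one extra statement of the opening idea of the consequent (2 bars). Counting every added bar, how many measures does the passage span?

15 measures

Basic contrasting period: 6 + 6 = 12 bars.
12 (basic form) + 1 (link) + 2 (extra statement) = 15.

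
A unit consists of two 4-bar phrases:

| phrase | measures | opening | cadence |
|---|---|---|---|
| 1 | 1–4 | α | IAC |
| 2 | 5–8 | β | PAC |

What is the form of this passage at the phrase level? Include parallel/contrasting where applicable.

contrasting period

Phrase 1 ends with an imperfect authentic cadence (weaker) and phrase 2 with a perfect authentic cadence (stronger): antecedent + consequent = a period.
The two phrases open with different material (α / β), so the period is contrasting.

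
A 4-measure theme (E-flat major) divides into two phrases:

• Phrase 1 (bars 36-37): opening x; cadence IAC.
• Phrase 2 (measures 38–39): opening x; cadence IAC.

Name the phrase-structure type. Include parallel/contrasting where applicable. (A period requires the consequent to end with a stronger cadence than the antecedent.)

repeated phrase

Both phrases have the same opening (x) and the same cadence (imperfect authentic cadence): the second is a restatement, not a consequent, so this is a repeated phrase rather than a period.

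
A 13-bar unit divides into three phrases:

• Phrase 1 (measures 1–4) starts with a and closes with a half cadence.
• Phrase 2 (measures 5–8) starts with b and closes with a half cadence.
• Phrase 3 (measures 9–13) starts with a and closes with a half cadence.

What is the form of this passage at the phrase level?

phrase group

The final phrase closes with a half cadence, which is not stronger than the preceding half cadence; the 3 phrases lack an overall antecedent–consequent design and so form a phrase group.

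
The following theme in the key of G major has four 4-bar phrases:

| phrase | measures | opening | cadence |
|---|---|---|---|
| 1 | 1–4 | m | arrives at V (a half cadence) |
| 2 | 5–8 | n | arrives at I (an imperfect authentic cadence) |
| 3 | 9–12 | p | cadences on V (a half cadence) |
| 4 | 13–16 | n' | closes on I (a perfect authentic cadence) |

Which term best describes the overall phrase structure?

Four phrases in two halves: the first half (measures 1–8) ends with an imperfect authentic cadence, the second (bars 9–16) with a perfect authentic cadence — a large antecedent–consequent pair, i.e. a double period.
Phrase 3 begins with different material from phrase 1, making it contrasting.

contrasting double period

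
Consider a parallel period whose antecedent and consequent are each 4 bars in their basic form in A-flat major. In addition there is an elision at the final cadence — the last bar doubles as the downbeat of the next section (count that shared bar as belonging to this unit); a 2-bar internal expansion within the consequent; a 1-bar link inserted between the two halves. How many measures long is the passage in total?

Basic parallel period: 4 + 4 = 8 bars.
8 (basic form) + 2 (internal expansion) + 1 (link) = 11.
The elision shares a bar with the next section but does not change this unit's count.

11 measures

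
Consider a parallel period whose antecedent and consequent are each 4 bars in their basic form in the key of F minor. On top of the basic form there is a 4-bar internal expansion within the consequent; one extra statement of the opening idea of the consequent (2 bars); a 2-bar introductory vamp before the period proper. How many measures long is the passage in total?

Basic parallel period: 4 + 4 = 8 bars.
8 (basic form) + 4 (internal expansion) + 2 (extra statement) + 2 (introduction) = 16.

16 measures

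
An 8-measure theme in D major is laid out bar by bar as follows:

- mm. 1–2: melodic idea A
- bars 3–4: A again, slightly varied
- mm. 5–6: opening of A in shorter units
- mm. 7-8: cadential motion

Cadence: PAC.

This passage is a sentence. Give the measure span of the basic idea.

The presentation of a sentence is the basic idea (mm. 1–2) plus its repetition (mm. 3-4); the basic idea is therefore measures 1-2.

measures 1–2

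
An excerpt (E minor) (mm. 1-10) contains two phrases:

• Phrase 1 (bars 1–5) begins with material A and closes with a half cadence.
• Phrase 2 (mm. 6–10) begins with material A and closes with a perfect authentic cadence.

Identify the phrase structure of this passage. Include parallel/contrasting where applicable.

Phrase 1 ends with a half cadence (weaker) and phrase 2 with a perfect authentic cadence (stronger): antecedent + consequent = a period.
The two phrases open with the same material (A / A), so the period is parallel.

parallel period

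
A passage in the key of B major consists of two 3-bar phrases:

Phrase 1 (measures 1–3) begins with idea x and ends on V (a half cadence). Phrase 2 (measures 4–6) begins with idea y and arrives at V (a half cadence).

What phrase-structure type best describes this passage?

The second phrase closes with a half cadence, which is not stronger than the first phrase's half cadence; without a weak→strong cadential pair there is no antecedent–consequent relationship, so this is a phrase group rather than a period.

phrase group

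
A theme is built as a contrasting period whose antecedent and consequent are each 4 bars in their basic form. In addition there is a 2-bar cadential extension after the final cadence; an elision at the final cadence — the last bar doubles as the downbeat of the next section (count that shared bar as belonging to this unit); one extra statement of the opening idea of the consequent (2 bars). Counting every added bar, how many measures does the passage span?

12 measures

Basic contrasting period: 4 + 4 = 8 bars.
8 (basic form) + 2 (cadential extension) + 2 (extra statement) = 12.
The elision shares a bar with the next section but does not change this unit's count.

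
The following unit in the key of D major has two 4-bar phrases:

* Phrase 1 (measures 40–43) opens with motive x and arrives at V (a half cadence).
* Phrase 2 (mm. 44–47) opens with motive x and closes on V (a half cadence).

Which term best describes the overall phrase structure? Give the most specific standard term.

repeated phrase

Both phrases have the same opening (x) and the same cadence (half cadence): the second is a restatement, not a consequent, so this is a repeated phrase rather than a period.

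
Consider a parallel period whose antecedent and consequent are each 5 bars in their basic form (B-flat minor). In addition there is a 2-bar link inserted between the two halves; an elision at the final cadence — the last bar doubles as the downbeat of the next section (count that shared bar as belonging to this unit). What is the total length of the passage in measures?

Basic parallel period: 5 + 5 = 10 bars.
10 (basic form) + 2 (link) = 12.
The elision shares a bar with the next section but does not change this unit's count.

12 measures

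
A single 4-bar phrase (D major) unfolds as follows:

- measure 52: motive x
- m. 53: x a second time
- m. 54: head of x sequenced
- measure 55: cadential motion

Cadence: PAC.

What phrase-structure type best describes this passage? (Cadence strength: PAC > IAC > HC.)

Basic idea (measure 52) + its repetition (bar 53) form the presentation; fragmentation and cadence (measures 54-55) form the continuation — the 4-bar whole is a sentence.

sentence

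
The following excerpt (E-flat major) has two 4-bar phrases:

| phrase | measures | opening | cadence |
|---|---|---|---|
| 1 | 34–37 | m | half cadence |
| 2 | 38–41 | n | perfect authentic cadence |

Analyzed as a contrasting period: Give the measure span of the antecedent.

The antecedent is the phrase ending with the weaker cadence (half cadence, phrase 1) and the consequent the one ending more conclusively (perfect authentic cadence, phrase 2); the antecedent is measures 34-37.

measures 34–37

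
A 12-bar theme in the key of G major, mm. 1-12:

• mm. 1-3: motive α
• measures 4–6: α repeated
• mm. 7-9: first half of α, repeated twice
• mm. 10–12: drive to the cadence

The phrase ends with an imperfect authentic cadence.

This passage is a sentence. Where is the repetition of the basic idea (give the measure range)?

measures 4–6

The presentation of a sentence is the basic idea (measures 1–3) plus its repetition (mm. 4–6); the repetition of the basic idea is therefore mm. 4-6.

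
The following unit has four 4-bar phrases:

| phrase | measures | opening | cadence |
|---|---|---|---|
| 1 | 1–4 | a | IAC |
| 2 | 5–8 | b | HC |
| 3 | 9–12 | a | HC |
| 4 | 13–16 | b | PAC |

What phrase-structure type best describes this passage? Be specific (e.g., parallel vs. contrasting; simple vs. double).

parallel double period

Four phrases in two halves: the first half (measures 1-8) ends with a half cadence, the second (mm. 9–16) with a perfect authentic cadence — a large antecedent–consequent pair, i.e. a double period.
Phrase 3 begins with the same material as phrase 1, making it parallel.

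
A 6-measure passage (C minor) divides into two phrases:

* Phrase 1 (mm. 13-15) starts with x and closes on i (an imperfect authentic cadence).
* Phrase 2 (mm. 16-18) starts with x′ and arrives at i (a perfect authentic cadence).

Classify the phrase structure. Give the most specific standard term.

parallel period

Phrase 1 ends with an imperfect authentic cadence (weaker) and phrase 2 with a perfect authentic cadence (stronger): antecedent + consequent = a period.
The two phrases open with the same material (x / x′), so the period is parallel.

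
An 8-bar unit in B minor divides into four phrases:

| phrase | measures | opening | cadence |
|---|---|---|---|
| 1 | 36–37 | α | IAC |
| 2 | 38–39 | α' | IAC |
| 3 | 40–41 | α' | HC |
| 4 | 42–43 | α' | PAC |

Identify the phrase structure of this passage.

parallel double period

Four phrases in two halves: the first half (mm. 36-39) ends with an imperfect authentic cadence, the second (bars 40–43) with a perfect authentic cadence — a large antecedent–consequent pair, i.e. a double period.
Phrase 3 begins with the same material as phrase 1, making it parallel.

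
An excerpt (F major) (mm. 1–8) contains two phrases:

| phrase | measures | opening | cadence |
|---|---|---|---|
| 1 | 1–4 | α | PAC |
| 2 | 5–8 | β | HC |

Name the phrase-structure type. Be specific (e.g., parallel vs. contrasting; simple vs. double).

The second phrase closes with a half cadence, which is not stronger than the first phrase's perfect authentic cadence; without a weak→strong cadential pair there is no antecedent–consequent relationship, so this is a phrase group rather than a period.

phrase group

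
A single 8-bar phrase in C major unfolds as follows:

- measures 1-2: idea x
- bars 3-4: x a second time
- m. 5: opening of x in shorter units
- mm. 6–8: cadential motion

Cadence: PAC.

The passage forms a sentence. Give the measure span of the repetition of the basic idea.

measures 3–4

The presentation of a sentence is the basic idea (mm. 1–2) plus its repetition (measures 3–4); the repetition of the basic idea is therefore measures 3–4.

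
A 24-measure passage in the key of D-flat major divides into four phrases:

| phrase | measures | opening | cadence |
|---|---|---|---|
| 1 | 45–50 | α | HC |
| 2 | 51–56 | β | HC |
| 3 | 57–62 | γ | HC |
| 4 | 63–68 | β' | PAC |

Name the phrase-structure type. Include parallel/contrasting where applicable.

Four phrases in two halves: the first half (bars 45–56) ends with a half cadence, the second (mm. 57–68) with a perfect authentic cadence — a large antecedent–consequent pair, i.e. a double period.
Phrase 3 begins with different material from phrase 1, making it contrasting.

contrasting double period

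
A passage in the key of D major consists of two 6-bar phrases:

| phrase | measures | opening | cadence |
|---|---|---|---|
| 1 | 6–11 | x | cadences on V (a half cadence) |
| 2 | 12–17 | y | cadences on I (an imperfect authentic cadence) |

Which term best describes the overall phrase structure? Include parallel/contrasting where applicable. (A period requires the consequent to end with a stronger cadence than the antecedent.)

contrasting period

Phrase 1 ends with a half cadence (weaker) and phrase 2 with an imperfect authentic cadence (stronger): antecedent + consequent = a period.
The two phrases open with different material (x / y), so the period is contrasting.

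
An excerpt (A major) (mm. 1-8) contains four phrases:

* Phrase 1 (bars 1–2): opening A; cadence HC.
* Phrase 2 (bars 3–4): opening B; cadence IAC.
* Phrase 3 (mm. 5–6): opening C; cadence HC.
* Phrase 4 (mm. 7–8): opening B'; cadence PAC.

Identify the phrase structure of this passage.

contrasting double period

Four phrases in two halves: the first half (measures 1–4) ends with an imperfect authentic cadence, the second (measures 5-8) with a perfect authentic cadence — a large antecedent–consequent pair, i.e. a double period.
Phrase 3 begins with different material from phrase 1, making it contrasting.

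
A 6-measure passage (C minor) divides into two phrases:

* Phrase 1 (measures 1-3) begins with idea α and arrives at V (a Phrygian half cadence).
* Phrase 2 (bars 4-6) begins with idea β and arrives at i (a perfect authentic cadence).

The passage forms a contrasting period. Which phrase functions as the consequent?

The phrase ending with the weaker cadence (Phrygian half cadence) is the antecedent; the one ending more conclusively (perfect authentic cadence) is the consequent. The consequent is phrase 2.

phrase 2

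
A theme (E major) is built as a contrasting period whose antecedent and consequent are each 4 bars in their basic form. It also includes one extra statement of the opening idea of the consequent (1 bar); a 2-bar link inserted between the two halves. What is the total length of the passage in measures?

11 measures

Basic contrasting period: 4 + 4 = 8 bars.
8 (basic form) + 1 (extra statement) + 2 (link) = 11.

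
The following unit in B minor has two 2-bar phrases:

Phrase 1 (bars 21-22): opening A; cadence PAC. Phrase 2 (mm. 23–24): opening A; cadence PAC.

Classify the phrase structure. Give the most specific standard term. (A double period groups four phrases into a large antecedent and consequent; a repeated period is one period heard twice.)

repeated phrase

Both phrases have the same opening (A) and the same cadence (perfect authentic cadence): the second is a restatement, not a consequent, so this is a repeated phrase rather than a period.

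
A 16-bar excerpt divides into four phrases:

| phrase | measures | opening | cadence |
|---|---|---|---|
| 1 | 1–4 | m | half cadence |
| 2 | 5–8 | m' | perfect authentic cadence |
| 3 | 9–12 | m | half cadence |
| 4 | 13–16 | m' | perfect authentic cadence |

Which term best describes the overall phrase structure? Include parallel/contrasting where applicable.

repeated period

The cadence pattern HC–PAC–HC–PAC is weak–strong twice, and phrases 3–4 restate phrases 1–2: a period heard twice, not a double period (which would end weakly at phrase 2).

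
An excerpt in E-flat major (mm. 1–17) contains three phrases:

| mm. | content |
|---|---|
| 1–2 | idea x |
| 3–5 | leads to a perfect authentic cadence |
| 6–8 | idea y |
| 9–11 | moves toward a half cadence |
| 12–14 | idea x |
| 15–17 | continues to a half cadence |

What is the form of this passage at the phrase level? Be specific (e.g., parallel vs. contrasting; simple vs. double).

The final phrase closes with a half cadence, which is not stronger than the preceding half cadence; the 3 phrases lack an overall antecedent–consequent design and so form a phrase group.

phrase group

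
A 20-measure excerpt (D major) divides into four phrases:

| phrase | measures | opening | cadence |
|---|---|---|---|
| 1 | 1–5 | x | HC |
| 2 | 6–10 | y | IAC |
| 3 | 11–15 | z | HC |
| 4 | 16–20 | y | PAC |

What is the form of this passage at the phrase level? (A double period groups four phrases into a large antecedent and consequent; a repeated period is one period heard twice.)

Four phrases in two halves: the first half (bars 1–10) ends with an imperfect authentic cadence, the second (bars 11-20) with a perfect authentic cadence — a large antecedent–consequent pair, i.e. a double period.
Phrase 3 begins with different material from phrase 1, making it contrasting.

contrasting double period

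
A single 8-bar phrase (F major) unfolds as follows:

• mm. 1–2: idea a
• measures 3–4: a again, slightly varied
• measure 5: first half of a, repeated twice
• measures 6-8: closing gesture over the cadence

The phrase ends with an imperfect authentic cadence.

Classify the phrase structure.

Basic idea (measures 1–2) + its repetition (measures 3–4) form the presentation; fragmentation and cadence (measures 5-8) form the continuation — the 8-bar whole is a sentence.

sentence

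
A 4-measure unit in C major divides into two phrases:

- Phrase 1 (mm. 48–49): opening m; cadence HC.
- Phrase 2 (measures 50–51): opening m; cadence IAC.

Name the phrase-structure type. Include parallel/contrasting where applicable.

Phrase 1 ends with a half cadence (weaker) and phrase 2 with an imperfect authentic cadence (stronger): antecedent + consequent = a period.
The two phrases open with the same material (m / m), so the period is parallel.

parallel period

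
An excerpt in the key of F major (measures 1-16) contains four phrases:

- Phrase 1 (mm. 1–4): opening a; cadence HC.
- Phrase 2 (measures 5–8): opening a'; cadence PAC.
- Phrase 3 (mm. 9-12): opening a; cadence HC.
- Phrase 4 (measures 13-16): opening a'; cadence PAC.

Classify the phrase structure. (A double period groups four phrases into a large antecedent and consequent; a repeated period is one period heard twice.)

The cadence pattern HC–PAC–HC–PAC is weak–strong twice, and phrases 3–4 restate phrases 1–2: a period heard twice, not a double period (which would end weakly at phrase 2).

repeated period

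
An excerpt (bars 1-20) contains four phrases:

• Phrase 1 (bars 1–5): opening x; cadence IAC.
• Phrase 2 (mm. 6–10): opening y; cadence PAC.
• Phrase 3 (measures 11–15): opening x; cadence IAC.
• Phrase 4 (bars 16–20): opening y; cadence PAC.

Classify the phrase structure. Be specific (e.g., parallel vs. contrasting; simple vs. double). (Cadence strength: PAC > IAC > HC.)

repeated period

The cadence pattern IAC–PAC–IAC–PAC is weak–strong twice, and phrases 3–4 restate phrases 1–2: a period heard twice, not a double period (which would end weakly at phrase 2).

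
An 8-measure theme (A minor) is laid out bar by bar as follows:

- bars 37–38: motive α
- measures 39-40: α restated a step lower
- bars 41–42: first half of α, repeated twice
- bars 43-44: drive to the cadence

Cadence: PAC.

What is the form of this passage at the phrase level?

sentence

Basic idea (mm. 37–38) + its repetition (bars 39-40) form the presentation; fragmentation and cadence (measures 41-44) form the continuation — the 8-bar whole is a sentence.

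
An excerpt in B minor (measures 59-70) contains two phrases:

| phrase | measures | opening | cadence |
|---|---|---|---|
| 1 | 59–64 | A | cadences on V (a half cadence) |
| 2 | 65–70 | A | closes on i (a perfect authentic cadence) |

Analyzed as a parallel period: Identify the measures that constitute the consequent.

measures 65–70

The antecedent is the phrase ending with the weaker cadence (half cadence, phrase 1) and the consequent the one ending more conclusively (perfect authentic cadence, phrase 2); the consequent is mm. 65-70.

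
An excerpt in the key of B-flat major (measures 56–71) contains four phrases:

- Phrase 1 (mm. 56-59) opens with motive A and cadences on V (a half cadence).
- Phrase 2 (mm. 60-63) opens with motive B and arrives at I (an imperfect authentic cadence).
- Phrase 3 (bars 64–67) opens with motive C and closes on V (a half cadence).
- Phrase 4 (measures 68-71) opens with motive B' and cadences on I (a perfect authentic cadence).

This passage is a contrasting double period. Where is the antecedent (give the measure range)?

measures 56–63

In a double period the four phrases pair into a large antecedent (phrases 1–2, ending imperfect authentic cadence) and a large consequent (phrases 3–4, ending perfect authentic cadence). The antecedent spans bars 56–63.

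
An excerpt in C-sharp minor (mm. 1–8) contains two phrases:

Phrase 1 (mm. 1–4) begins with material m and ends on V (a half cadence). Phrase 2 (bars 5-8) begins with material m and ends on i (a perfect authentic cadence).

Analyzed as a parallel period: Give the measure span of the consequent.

The antecedent is the phrase ending with the weaker cadence (half cadence, phrase 1) and the consequent the one ending more conclusively (perfect authentic cadence, phrase 2); the consequent is measures 5-8.

measures 5–8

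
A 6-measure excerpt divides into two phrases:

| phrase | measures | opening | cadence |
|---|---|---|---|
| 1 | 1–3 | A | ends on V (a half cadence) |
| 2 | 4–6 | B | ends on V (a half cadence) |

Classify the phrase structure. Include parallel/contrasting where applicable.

The second phrase closes with a half cadence, which is not stronger than the first phrase's half cadence; without a weak→strong cadential pair there is no antecedent–consequent relationship, so this is a phrase group rather than a period.

phrase group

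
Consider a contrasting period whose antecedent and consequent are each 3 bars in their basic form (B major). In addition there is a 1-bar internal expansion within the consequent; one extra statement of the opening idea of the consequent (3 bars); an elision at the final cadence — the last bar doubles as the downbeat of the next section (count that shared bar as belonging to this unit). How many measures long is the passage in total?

Basic contrasting period: 3 + 3 = 6 bars.
6 (basic form) + 1 (internal expansion) + 3 (extra statement) = 10.
The elision shares a bar with the next section but does not change this unit's count.

10 measures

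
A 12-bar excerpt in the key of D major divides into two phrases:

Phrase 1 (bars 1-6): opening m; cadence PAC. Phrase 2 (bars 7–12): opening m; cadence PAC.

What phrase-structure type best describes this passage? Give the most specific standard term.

Both phrases have the same opening (m) and the same cadence (perfect authentic cadence): the second is a restatement, not a consequent, so this is a repeated phrase rather than a period.

repeated phrase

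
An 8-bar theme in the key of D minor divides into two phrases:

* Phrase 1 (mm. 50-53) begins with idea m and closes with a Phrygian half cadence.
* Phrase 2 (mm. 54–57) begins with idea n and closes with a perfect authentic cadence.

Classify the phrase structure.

Phrase 1 ends with a Phrygian half cadence (weaker) and phrase 2 with a perfect authentic cadence (stronger): antecedent + consequent = a period.
The two phrases open with different material (m / n), so the period is contrasting.

contrasting period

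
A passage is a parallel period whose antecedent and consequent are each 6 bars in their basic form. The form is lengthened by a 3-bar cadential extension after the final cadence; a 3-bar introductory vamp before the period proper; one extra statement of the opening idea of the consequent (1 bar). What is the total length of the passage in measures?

Basic parallel period: 6 + 6 = 12 bars.
12 (basic form) + 3 (cadential extension) + 3 (introduction) + 1 (extra statement) = 19.

19 measures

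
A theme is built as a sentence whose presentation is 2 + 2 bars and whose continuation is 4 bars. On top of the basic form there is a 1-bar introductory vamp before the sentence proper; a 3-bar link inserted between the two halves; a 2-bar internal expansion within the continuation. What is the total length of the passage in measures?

14 measures

Basic sentence: 2 + 2 + 4 = 8 bars.
8 (basic form) + 1 (introduction) + 3 (link) + 2 (internal expansion) = 14.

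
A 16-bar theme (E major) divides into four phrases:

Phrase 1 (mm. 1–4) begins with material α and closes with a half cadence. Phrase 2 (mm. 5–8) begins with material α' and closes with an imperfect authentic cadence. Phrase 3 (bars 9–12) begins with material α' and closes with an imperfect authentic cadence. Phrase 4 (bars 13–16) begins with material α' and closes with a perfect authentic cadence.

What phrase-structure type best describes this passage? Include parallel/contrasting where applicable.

parallel double period

Four phrases in two halves: the first half (mm. 1–8) ends with an imperfect authentic cadence, the second (measures 9-16) with a perfect authentic cadence — a large antecedent–consequent pair, i.e. a double period.
Phrase 3 begins with the same material as phrase 1, making it parallel.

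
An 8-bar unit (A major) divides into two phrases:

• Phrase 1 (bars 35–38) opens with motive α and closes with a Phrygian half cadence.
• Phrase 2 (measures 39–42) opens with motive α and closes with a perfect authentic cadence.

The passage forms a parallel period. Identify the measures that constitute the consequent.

measures 39–42

The antecedent is the phrase ending with the weaker cadence (Phrygian half cadence, phrase 1) and the consequent the one ending more conclusively (perfect authentic cadence, phrase 2); the consequent is measures 39–42.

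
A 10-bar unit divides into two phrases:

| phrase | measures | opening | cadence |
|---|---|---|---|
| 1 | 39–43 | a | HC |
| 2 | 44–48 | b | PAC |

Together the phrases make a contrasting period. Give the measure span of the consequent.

measures 44–48

The phrase ending with the weaker cadence (half cadence) is the antecedent; the one ending more conclusively (perfect authentic cadence) is the consequent. The consequent is measures 44–48.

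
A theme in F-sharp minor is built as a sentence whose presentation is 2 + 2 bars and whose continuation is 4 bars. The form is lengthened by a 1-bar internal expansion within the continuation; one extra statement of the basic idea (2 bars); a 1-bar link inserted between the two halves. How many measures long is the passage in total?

Basic sentence: 2 + 2 + 4 = 8 bars.
8 (basic form) + 1 (internal expansion) + 2 (extra statement) + 1 (link) = 12.

12 measures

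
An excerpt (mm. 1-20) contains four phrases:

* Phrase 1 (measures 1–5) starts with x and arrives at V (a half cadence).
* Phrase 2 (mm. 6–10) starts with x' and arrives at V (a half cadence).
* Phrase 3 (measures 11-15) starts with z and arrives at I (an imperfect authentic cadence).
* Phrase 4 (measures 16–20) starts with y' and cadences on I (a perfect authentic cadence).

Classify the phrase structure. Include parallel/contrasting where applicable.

contrasting double period

Four phrases in two halves: the first half (mm. 1–10) ends with a half cadence, the second (bars 11–20) with a perfect authentic cadence — a large antecedent–consequent pair, i.e. a double period.
Phrase 3 begins with different material from phrase 1, making it contrasting.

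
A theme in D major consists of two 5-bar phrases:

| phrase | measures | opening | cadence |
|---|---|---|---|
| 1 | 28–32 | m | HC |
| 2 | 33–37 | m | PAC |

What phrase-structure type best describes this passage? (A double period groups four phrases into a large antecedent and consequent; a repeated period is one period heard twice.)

parallel period

Phrase 1 ends with a half cadence (weaker) and phrase 2 with a perfect authentic cadence (stronger): antecedent + consequent = a period.
The two phrases open with the same material (m / m), so the period is parallel.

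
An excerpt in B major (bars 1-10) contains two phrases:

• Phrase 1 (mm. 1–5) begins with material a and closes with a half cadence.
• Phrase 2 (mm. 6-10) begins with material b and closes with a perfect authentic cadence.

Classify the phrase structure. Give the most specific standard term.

Phrase 1 ends with a half cadence (weaker) and phrase 2 with a perfect authentic cadence (stronger): antecedent + consequent = a period.
The two phrases open with different material (a / b), so the period is contrasting.

contrasting period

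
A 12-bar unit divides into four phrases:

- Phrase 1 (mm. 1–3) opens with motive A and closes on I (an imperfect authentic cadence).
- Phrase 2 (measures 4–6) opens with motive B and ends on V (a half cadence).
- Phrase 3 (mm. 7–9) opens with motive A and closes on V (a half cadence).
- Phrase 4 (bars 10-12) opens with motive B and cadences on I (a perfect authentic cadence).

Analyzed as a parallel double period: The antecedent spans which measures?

measures 1–6

In a double period the four phrases pair into a large antecedent (phrases 1–2, ending half cadence) and a large consequent (phrases 3–4, ending perfect authentic cadence). The antecedent spans measures 1-6.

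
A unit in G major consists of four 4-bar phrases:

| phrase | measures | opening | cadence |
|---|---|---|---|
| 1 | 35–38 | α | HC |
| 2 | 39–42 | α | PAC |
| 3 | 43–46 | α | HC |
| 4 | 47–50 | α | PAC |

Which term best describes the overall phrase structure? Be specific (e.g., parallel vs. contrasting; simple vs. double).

The cadence pattern HC–PAC–HC–PAC is weak–strong twice, and phrases 3–4 restate phrases 1–2: a period heard twice, not a double period (which would end weakly at phrase 2).

repeated period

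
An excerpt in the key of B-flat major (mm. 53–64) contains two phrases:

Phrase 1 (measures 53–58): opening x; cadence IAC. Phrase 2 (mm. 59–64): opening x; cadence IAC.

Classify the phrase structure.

Both phrases have the same opening (x) and the same cadence (imperfect authentic cadence): the second is a restatement, not a consequent, so this is a repeated phrase rather than a period.

repeated phrase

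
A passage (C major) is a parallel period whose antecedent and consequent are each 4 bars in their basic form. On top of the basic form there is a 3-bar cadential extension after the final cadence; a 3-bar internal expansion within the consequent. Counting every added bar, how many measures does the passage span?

14 measures

Basic parallel period: 4 + 4 = 8 bars.
8 (basic form) + 3 (cadential extension) + 3 (internal expansion) = 14.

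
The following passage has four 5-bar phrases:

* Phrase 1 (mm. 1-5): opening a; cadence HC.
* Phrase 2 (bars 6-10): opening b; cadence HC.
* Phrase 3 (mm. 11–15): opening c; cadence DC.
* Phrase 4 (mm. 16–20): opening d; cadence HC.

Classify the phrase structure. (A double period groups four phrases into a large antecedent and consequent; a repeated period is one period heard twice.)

Phrase 4 ends with a half cadence, no stronger than phrase 2's half cadence, so the four phrases do not form a double period; nor do phrases 3–4 duplicate 1–2, so it is not a repeated period. With no phrase reaching a conclusive cadence, the passage is a phrase group.

phrase group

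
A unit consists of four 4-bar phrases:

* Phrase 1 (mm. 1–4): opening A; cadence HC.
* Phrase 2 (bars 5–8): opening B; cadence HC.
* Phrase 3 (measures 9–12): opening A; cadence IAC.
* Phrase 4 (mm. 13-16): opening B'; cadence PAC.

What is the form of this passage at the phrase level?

Four phrases in two halves: the first half (mm. 1-8) ends with a half cadence, the second (mm. 9–16) with a perfect authentic cadence — a large antecedent–consequent pair, i.e. a double period.
Phrase 3 begins with the same material as phrase 1, making it parallel.

parallel double period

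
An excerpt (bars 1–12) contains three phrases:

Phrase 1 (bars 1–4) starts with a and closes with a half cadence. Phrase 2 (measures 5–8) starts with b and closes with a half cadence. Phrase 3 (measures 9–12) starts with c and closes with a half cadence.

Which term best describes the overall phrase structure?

The final phrase closes with a half cadence, which is not stronger than the preceding half cadence; the 3 phrases lack an overall antecedent–consequent design and so form a phrase group.

phrase group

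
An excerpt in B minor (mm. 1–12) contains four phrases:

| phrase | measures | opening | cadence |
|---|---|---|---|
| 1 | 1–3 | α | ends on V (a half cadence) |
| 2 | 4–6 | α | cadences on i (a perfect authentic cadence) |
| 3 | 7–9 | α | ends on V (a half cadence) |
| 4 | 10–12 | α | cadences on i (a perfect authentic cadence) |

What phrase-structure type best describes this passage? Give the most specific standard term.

repeated period

The cadence pattern HC–PAC–HC–PAC is weak–strong twice, and phrases 3–4 restate phrases 1–2: a period heard twice, not a double period (which would end weakly at phrase 2).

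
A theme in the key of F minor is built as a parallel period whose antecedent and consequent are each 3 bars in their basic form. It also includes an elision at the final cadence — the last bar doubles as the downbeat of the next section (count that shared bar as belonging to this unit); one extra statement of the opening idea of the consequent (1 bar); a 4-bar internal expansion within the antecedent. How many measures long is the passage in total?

11 measures

Basic parallel period: 3 + 3 = 6 bars.
6 (basic form) + 1 (extra statement) + 4 (internal expansion) = 11.
The elision shares a bar with the next section but does not change this unit's count.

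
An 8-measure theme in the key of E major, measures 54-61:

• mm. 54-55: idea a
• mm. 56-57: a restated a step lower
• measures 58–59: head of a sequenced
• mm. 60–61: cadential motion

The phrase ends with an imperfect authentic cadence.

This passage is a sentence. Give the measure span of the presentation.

The presentation of a sentence is the basic idea (measures 54–55) plus its repetition (measures 56-57); the presentation is therefore measures 54-57.

measures 54–57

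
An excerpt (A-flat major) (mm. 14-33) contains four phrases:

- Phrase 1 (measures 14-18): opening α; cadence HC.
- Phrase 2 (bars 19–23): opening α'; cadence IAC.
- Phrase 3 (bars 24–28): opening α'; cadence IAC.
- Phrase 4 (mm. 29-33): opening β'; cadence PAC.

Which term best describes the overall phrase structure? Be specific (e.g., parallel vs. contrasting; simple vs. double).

parallel double period

Four phrases in two halves: the first half (mm. 14–23) ends with an imperfect authentic cadence, the second (mm. 24–33) with a perfect authentic cadence — a large antecedent–consequent pair, i.e. a double period.
Phrase 3 begins with the same material as phrase 1, making it parallel.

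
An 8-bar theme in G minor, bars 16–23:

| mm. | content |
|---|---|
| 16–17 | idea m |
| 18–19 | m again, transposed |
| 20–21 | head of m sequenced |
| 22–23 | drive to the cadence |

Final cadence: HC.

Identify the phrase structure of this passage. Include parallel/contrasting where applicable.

Basic idea (bars 16–17) + its repetition (bars 18-19) form the presentation; fragmentation and cadence (measures 20–23) form the continuation — the 8-bar whole is a sentence.

sentence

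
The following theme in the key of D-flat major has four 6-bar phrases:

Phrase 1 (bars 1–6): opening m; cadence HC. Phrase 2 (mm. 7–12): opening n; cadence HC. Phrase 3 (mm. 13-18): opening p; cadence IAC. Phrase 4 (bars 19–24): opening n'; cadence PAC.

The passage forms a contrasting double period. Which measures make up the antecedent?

measures 1–12

In a double period the four phrases pair into a large antecedent (phrases 1–2, ending half cadence) and a large consequent (phrases 3–4, ending perfect authentic cadence). The antecedent spans measures 1–12.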